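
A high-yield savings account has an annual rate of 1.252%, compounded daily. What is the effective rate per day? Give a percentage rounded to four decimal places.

With a nominal annual rate compounded daily, the periodic rate is the nominal rate divided by 365.
i = 0.01252 / 365 = 0.0000343 = 0.0034%.

0.0034%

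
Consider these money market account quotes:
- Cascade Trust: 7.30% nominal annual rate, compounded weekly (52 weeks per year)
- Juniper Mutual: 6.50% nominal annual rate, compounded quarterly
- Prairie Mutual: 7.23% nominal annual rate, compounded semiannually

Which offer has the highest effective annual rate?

Cascade Trust: (1 + 0.0730/52)^52 − 1 = 7.568%
Juniper Mutual: (1 + 0.0650/4)^4 − 1 = 6.660%
Prairie Mutual: (1 + 0.0723/2)^2 − 1 = 7.361%
The highest effective annual rate is Cascade Trust at 7.568%.

Cascade Trust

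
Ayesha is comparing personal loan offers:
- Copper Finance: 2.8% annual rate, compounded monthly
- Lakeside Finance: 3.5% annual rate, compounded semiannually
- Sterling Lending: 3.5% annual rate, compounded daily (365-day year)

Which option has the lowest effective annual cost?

Copper Finance

Copper Finance: (1 + 0.028/12)^12 − 1 = 2.836%
Lakeside Finance: (1 + 0.035/2)^2 − 1 = 3.531%
Sterling Lending: (1 + 0.035/365)^365 − 1 = 3.562%
The lowest effective annual rate is Copper Finance at 2.836%.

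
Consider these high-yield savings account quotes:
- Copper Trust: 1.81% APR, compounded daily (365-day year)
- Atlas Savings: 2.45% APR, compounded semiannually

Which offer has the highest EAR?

Copper Trust: (1 + 0.0181/365)^365 − 1 = 1.826%
Atlas Savings: (1 + 0.0245/2)^2 − 1 = 2.465%
The highest effective annual rate is Atlas Savings at 2.465%.

Atlas Savings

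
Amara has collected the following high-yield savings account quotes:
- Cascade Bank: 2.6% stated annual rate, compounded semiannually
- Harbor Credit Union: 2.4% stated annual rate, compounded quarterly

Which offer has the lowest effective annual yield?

Harbor Credit Union

Cascade Bank: (1 + 0.026/2)^2 − 1 = 2.617%
Harbor Credit Union: (1 + 0.024/4)^4 − 1 = 2.422%
The lowest effective annual rate is Harbor Credit Union at 2.422%.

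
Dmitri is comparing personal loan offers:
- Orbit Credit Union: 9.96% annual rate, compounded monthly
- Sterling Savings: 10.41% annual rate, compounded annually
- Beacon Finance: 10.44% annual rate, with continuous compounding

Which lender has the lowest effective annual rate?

Orbit Credit Union: (1 + 0.0996/12)^12 − 1 = 10.427%
Sterling Savings: compounded annually, EAR = 10.410%
Beacon Finance: e^0.1044 − 1 = 11.004%
The lowest effective annual rate is Sterling Savings at 10.410%.

Sterling Savings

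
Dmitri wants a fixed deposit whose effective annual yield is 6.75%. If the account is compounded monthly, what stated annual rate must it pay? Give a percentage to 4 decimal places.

(1 + r/12)^12 − 1 = 0.0675, so 1 + r/12 = 1.0675^(1/12).
r/12 = 0.005458, so r = 0.065498 = 6.5498%.

6.5498%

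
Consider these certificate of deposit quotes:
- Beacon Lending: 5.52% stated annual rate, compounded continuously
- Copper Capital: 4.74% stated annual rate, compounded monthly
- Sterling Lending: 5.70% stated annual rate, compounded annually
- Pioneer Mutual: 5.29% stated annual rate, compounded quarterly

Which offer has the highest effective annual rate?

Beacon Lending: e^0.0552 − 1 = 5.675%
Copper Capital: (1 + 0.0474/12)^12 − 1 = 4.844%
Sterling Lending: compounded annually, EAR = 5.700%
Pioneer Mutual: (1 + 0.0529/4)^4 − 1 = 5.396%
The highest effective annual rate is Sterling Lending at 5.700%.

Sterling Lending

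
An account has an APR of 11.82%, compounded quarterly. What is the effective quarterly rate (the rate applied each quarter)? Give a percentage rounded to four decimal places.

With a nominal annual rate compounded quarterly, the periodic rate is the nominal rate divided by 4.
i = 0.1182 / 4 = 0.0295500 = 2.9550%.

2.9550%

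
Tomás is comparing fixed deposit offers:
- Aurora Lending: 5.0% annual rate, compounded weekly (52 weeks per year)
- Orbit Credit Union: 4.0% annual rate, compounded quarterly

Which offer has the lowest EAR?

Orbit Credit Union

Aurora Lending: (1 + 0.050/52)^52 − 1 = 5.125%
Orbit Credit Union: (1 + 0.040/4)^4 − 1 = 4.060%
The lowest effective annual rate is Orbit Credit Union at 4.060%.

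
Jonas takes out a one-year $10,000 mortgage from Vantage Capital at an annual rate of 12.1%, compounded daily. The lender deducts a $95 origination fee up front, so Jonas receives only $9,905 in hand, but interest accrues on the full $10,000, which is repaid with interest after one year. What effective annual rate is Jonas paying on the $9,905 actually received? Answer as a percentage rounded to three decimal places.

13.943%

Amount owed after one year: 10,000 × (1 + 0.121/365)^365 = 10,000 × 1.128602 = $11,286.02.
Effective rate on net proceeds: 11,286.02 / 9,905 − 1 = 0.139427 = 13.943%.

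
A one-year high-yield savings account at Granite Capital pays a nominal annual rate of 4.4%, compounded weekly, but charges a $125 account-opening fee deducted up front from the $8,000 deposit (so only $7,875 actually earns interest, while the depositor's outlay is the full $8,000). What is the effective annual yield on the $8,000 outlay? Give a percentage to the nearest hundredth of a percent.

Value after one year: 7,875 × (1 + 0.044/52)^52 = 7,875 × 1.044963 = $8,229.08.
Effective yield on the $8,000 outlay: 8,229.08 / 8,000 − 1 = 0.028635 = 2.86%.

2.86%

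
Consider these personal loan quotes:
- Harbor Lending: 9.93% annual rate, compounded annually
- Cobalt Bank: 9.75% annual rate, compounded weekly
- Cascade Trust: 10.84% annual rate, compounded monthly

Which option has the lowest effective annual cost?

Harbor Lending: compounded annually, EAR = 9.930%
Cobalt Bank: (1 + 0.0975/52)^52 − 1 = 10.231%
Cascade Trust: (1 + 0.1084/12)^12 − 1 = 11.395%
The lowest effective annual rate is Harbor Lending at 9.930%.

Harbor Lending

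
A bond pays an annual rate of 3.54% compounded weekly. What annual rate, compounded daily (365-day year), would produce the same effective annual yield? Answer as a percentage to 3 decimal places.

3.539%

EAR = (1 + 0.0354/52)^52 − 1 = 0.036022.
Solve (1 + r/365)^365 = 1.036022: r/365 = 1.036022^(1/365) − 1 = 0.000097, so r = 0.035390 = 3.539%.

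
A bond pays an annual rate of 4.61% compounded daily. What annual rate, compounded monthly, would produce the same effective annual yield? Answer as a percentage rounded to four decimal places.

EAR = (1 + 0.0461/365)^365 − 1 = 0.047176.
Solve (1 + r/12)^12 = 1.047176: r/12 = 1.047176^(1/12) − 1 = 0.003849, so r = 0.046186 = 4.6186%.

4.6186%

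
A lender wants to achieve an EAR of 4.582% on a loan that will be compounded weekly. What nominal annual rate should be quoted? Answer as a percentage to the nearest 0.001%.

4.482%

(1 + r/52)^52 − 1 = 0.04582, so 1 + r/52 = 1.04582^(1/52).
r/52 = 0.000862, so r = 0.044821 = 4.482%.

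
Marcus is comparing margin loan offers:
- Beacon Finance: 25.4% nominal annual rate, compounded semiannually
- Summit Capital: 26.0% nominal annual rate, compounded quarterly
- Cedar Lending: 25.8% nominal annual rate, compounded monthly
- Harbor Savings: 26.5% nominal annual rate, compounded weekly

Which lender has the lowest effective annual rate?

Beacon Finance

Beacon Finance: (1 + 0.254/2)^2 − 1 = 27.013%
Summit Capital: (1 + 0.260/4)^4 − 1 = 28.647%
Cedar Lending: (1 + 0.258/12)^12 − 1 = 29.080%
Harbor Savings: (1 + 0.265/52)^52 − 1 = 30.255%
The lowest effective annual rate is Beacon Finance at 27.013%.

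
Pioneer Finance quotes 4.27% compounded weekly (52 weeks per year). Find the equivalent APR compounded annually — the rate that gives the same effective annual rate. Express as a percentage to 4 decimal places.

EAR = (1 + 0.0427/52)^52 − 1 = 0.043606.
Compounded annually, the equivalent nominal rate is the EAR itself: 4.3606%.

4.3606%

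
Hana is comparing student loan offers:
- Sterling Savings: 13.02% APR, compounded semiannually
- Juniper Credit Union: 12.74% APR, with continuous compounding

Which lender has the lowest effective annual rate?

Sterling Savings: (1 + 0.1302/2)^2 − 1 = 13.444%
Juniper Credit Union: e^0.1274 − 1 = 13.587%
The lowest effective annual rate is Sterling Savings at 13.444%.

Sterling Savings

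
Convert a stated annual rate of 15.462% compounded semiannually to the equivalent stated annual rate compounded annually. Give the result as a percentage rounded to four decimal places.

16.0597%

EAR = (1 + 0.15462/2)^2 − 1 = 0.160597.
Compounded annually, the equivalent nominal rate is the EAR itself: 16.0597%.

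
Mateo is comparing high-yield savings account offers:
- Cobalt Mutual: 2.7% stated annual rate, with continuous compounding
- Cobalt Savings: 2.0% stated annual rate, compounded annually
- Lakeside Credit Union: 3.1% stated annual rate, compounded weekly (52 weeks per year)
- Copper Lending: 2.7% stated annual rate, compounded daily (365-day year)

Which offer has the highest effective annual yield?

Cobalt Mutual: e^0.027 − 1 = 2.737%
Cobalt Savings: compounded annually, EAR = 2.000%
Lakeside Credit Union: (1 + 0.031/52)^52 − 1 = 3.148%
Copper Lending: (1 + 0.027/365)^365 − 1 = 2.737%
The highest effective annual rate is Lakeside Credit Union at 3.148%.

Lakeside Credit Union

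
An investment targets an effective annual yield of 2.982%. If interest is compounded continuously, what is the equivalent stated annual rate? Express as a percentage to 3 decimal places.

Continuous: nominal r satisfies e^r − 1 = 0.02982.
r = ln(1 + 0.02982) = ln(1.02982) = 0.029384 = 2.938%.

2.938%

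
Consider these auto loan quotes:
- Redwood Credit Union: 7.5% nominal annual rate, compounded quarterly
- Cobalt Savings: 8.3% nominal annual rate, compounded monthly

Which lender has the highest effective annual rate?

Cobalt Savings

Redwood Credit Union: (1 + 0.075/4)^4 − 1 = 7.714%
Cobalt Savings: (1 + 0.083/12)^12 − 1 = 8.623%
The highest effective annual rate is Cobalt Savings at 8.623%.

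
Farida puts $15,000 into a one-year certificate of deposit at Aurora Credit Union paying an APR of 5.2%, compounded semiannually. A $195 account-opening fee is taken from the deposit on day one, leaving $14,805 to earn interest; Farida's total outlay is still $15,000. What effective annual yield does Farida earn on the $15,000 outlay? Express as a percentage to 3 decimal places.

Value after one year: 14,805 × (1 + 0.052/2)^2 = 14,805 × 1.052676 = $15,584.87.
Effective yield on the $15,000 outlay: 15,584.87 / 15,000 − 1 = 0.038991 = 3.899%.

3.899%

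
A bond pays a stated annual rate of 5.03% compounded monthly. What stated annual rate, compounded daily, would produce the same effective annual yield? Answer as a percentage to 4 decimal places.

5.0198%

EAR = (1 + 0.0503/12)^12 − 1 = 0.051476.
Solve (1 + r/365)^365 = 1.051476: r/365 = 1.051476^(1/365) − 1 = 0.000138, so r = 0.050198 = 5.0198%.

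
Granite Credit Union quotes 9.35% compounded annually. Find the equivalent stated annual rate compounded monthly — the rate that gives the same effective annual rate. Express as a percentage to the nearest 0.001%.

Compounded annually, EAR = nominal = 0.093500.
Solve (1 + r/12)^12 = 1.093500: r/12 = 1.093500^(1/12) − 1 = 0.007476, so r = 0.089717 = 8.972%.

8.972%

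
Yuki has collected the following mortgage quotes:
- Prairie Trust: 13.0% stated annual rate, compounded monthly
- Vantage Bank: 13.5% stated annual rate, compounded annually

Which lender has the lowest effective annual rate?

Prairie Trust: (1 + 0.130/12)^12 − 1 = 13.803%
Vantage Bank: compounded annually, EAR = 13.500%
The lowest effective annual rate is Vantage Bank at 13.500%.

Vantage Bank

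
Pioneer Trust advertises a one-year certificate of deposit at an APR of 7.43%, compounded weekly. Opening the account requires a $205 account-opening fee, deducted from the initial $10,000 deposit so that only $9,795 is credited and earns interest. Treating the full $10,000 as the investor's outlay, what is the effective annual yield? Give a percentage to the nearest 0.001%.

Value after one year: 9,795 × (1 + 0.0743/52)^52 = 9,795 × 1.077073 = $10,549.93.
Effective yield on the $10,000 outlay: 10,549.93 / 10,000 − 1 = 0.054993 = 5.499%.

5.499%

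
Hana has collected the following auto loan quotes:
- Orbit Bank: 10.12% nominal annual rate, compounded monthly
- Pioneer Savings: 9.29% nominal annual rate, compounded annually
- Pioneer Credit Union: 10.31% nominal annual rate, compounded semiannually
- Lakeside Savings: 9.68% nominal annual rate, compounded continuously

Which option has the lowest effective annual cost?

Orbit Bank: (1 + 0.1012/12)^12 − 1 = 10.603%
Pioneer Savings: compounded annually, EAR = 9.290%
Pioneer Credit Union: (1 + 0.1031/2)^2 − 1 = 10.576%
Lakeside Savings: e^0.0968 − 1 = 10.164%
The lowest effective annual rate is Pioneer Savings at 9.290%.

Pioneer Savings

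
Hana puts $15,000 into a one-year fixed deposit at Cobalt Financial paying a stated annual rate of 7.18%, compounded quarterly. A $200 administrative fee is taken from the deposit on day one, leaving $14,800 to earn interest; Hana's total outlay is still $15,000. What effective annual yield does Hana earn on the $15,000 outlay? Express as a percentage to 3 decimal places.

Value after one year: 14,800 × (1 + 0.0718/4)^4 = 14,800 × 1.073756 = $15,891.60.
Effective yield on the $15,000 outlay: 15,891.60 / 15,000 − 1 = 0.059440 = 5.944%.

5.944%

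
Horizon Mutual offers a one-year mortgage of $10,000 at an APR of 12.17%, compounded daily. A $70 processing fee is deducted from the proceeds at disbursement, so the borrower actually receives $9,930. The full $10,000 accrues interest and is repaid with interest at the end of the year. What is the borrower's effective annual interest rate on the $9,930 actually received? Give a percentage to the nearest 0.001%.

13.735%

Amount owed after one year: 10,000 × (1 + 0.1217/365)^365 = 10,000 × 1.129392 = $11,293.92.
Effective rate on net proceeds: 11,293.92 / 9,930 − 1 = 0.137354 = 13.735%.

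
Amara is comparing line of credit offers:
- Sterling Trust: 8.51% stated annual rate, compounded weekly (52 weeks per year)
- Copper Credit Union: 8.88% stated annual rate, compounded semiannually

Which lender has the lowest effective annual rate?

Sterling Trust

Sterling Trust: (1 + 0.0851/52)^52 − 1 = 8.875%
Copper Credit Union: (1 + 0.0888/2)^2 − 1 = 9.077%
The lowest effective annual rate is Sterling Trust at 8.875%.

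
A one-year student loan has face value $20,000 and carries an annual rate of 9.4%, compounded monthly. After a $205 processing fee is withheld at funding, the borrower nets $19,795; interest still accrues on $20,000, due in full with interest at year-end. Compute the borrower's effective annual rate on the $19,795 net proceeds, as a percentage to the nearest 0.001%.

Amount owed after one year: 20,000 × (1 + 0.094/12)^12 = 20,000 × 1.098157 = $21,963.15.
Effective rate on net proceeds: 21,963.15 / 19,795 − 1 = 0.109530 = 10.953%.

10.953%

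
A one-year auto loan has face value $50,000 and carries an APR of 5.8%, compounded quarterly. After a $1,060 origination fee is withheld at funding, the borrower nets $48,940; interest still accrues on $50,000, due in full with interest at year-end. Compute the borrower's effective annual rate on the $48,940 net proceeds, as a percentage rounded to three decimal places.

Amount owed after one year: 50,000 × (1 + 0.058/4)^4 = 50,000 × 1.059274 = $52,963.69.
Effective rate on net proceeds: 52,963.69 / 48,940 − 1 = 0.082217 = 8.222%.

8.222%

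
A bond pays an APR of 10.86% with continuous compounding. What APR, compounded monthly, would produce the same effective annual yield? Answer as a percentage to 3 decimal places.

EAR under continuous compounding: e^0.1086 − 1 = 0.114716.
Solve (1 + r/12)^12 = 1.114716: r/12 = 1.114716^(1/12) − 1 = 0.009091, so r = 0.109093 = 10.909%.

10.909%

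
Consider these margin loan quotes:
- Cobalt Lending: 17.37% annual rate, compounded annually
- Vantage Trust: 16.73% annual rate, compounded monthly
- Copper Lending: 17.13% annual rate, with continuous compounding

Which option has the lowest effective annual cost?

Cobalt Lending

Cobalt Lending: compounded annually, EAR = 17.370%
Vantage Trust: (1 + 0.1673/12)^12 − 1 = 18.074%
Copper Lending: e^0.1713 − 1 = 18.685%
The lowest effective annual rate is Cobalt Lending at 17.370%.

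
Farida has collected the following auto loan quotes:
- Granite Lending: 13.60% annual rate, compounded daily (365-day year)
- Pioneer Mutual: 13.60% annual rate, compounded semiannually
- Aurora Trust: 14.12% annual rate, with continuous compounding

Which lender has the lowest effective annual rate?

Pioneer Mutual

Granite Lending: (1 + 0.1360/365)^365 − 1 = 14.565%
Pioneer Mutual: (1 + 0.1360/2)^2 − 1 = 14.062%
Aurora Trust: e^0.1412 − 1 = 15.165%
The lowest effective annual rate is Pioneer Mutual at 14.062%.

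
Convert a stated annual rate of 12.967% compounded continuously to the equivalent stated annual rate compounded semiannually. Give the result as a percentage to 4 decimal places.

13.3966%

EAR under continuous compounding: e^0.12967 − 1 = 0.138453.
Solve (1 + r/2)^2 = 1.138453: r/2 = 1.138453^(1/2) − 1 = 0.066983, so r = 0.133966 = 13.3966%.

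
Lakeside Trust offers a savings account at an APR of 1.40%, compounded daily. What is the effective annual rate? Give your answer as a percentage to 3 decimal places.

1.410%

EAR = (1 + 0.0140/365)^365 − 1.
= (1 + 0.000038)^365 − 1 = 1.014098 − 1 = 1.410%.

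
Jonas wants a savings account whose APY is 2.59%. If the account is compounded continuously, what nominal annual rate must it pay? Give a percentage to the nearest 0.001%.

Continuous: nominal r satisfies e^r − 1 = 0.0259.
r = ln(1 + 0.0259) = ln(1.0259) = 0.025570 = 2.557%.

2.557%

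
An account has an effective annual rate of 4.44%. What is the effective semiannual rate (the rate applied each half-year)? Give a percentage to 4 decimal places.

The per-half-year rate i satisfies (1 + i)^2 = 1 + 0.0444.
i = 1.0444^(1/2) − 1 = 0.0219589 = 2.1959%.

2.1959%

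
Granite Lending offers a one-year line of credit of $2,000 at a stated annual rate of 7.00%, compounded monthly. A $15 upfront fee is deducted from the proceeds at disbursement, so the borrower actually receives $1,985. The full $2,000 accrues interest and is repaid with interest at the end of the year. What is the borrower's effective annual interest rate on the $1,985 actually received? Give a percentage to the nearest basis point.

8.04%

Amount owed after one year: 2,000 × (1 + 0.0700/12)^12 = 2,000 × 1.072290 = $2,144.58.
Effective rate on net proceeds: 2,144.58 / 1,985 − 1 = 0.080393 = 8.04%.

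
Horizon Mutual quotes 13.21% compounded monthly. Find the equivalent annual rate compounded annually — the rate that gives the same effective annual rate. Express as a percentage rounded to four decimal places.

14.0399%

EAR = (1 + 0.1321/12)^12 − 1 = 0.140399.
Compounded annually, the equivalent nominal rate is the EAR itself: 14.0399%.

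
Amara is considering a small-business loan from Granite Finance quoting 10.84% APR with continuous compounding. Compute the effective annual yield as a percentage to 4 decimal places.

With continuous compounding, EAR = e^0.1084 − 1.
e^0.1084 = 1.114493, so EAR = 0.114493 = 11.4493%.

11.4493%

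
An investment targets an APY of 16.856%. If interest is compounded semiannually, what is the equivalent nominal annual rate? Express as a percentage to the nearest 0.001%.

16.200%

(1 + r/2)^2 − 1 = 0.16856, so 1 + r/2 = 1.16856^(1/2).
r/2 = 0.081000, so r = 0.161999 = 16.200%.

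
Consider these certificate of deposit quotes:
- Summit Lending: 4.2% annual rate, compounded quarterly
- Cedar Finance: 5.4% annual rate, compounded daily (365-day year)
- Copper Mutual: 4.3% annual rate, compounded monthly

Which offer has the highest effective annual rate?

Summit Lending: (1 + 0.042/4)^4 − 1 = 4.267%
Cedar Finance: (1 + 0.054/365)^365 − 1 = 5.548%
Copper Mutual: (1 + 0.043/12)^12 − 1 = 4.386%
The highest effective annual rate is Cedar Finance at 5.548%.

Cedar Finance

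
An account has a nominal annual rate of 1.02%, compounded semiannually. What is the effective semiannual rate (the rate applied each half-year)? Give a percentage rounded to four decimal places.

With a nominal annual rate compounded semiannually, the periodic rate is the nominal rate divided by 2.
i = 0.0102 / 2 = 0.0051000 = 0.5100%.

0.5100%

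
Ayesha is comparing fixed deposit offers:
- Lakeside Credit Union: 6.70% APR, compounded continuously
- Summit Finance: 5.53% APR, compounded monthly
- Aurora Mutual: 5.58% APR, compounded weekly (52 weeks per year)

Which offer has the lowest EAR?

Lakeside Credit Union: e^0.0670 − 1 = 6.930%
Summit Finance: (1 + 0.0553/12)^12 − 1 = 5.672%
Aurora Mutual: (1 + 0.0558/52)^52 − 1 = 5.735%
The lowest effective annual rate is Summit Finance at 5.672%.

Summit Finance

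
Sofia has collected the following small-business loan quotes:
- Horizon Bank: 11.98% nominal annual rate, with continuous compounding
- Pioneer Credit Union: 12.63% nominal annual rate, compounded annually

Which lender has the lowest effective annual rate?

Horizon Bank: e^0.1198 − 1 = 12.727%
Pioneer Credit Union: compounded annually, EAR = 12.630%
The lowest effective annual rate is Pioneer Credit Union at 12.630%.

Pioneer Credit Union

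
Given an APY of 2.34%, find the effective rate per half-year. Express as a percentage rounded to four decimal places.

The per-half-year rate i satisfies (1 + i)^2 = 1 + 0.0234.
i = 1.0234^(1/2) − 1 = 0.0116323 = 1.1632%.

1.1632%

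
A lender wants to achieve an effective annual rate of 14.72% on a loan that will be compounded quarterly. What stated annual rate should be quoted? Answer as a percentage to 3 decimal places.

(1 + r/4)^4 − 1 = 0.1472, so 1 + r/4 = 1.1472^(1/4).
r/4 = 0.034927, so r = 0.139709 = 13.971%.

13.971%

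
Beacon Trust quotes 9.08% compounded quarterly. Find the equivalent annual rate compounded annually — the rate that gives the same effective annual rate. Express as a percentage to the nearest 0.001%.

9.394%

EAR = (1 + 0.0908/4)^4 − 1 = 0.093939.
Compounded annually, the equivalent nominal rate is the EAR itself: 9.394%.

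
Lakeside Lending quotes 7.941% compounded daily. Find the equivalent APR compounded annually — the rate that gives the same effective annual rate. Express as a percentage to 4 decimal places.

EAR = (1 + 0.07941/365)^365 − 1 = 0.082639.
Compounded annually, the equivalent nominal rate is the EAR itself: 8.2639%.

8.2639%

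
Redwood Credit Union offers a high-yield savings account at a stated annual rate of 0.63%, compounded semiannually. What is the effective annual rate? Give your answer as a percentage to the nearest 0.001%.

EAR = (1 + 0.0063/2)^2 − 1.
= (1 + 0.003150)^2 − 1 = 1.006310 − 1 = 0.631%.

0.631%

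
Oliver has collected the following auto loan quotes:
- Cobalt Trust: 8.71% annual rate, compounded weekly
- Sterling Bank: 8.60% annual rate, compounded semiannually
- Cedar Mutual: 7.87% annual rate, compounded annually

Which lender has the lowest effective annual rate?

Cedar Mutual

Cobalt Trust: (1 + 0.0871/52)^52 − 1 = 9.093%
Sterling Bank: (1 + 0.0860/2)^2 − 1 = 8.785%
Cedar Mutual: compounded annually, EAR = 7.870%
The lowest effective annual rate is Cedar Mutual at 7.870%.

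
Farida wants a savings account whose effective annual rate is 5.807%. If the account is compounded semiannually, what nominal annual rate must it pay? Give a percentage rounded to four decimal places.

(1 + r/2)^2 − 1 = 0.05807, so 1 + r/2 = 1.05807^(1/2).
r/2 = 0.028625, so r = 0.057251 = 5.7251%.

5.7251%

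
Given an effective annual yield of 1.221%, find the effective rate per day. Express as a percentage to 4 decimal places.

The per-day rate i satisfies (1 + i)^365 = 1 + 0.01221.
i = 1.01221^(1/365) − 1 = 0.0000333 = 0.0033%.

0.0033%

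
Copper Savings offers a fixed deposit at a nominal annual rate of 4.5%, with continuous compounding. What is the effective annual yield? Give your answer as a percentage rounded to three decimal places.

4.603%

With continuous compounding, EAR = e^0.045 − 1.
e^0.045 = 1.046028, so EAR = 0.046028 = 4.603%.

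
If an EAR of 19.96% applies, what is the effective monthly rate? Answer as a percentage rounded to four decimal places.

1.5281%

The per-month rate i satisfies (1 + i)^12 = 1 + 0.1996.
i = 1.1996^(1/12) − 1 = 0.0152813 = 1.5281%.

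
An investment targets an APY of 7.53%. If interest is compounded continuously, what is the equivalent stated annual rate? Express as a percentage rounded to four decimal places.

Continuous: nominal r satisfies e^r − 1 = 0.0753.
r = ln(1 + 0.0753) = ln(1.0753) = 0.072600 = 7.2600%.

7.2600%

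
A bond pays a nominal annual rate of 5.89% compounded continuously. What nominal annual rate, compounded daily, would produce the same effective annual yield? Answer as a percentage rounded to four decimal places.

5.8905%

EAR under continuous compounding: e^0.0589 − 1 = 0.060669.
Solve (1 + r/365)^365 = 1.060669: r/365 = 1.060669^(1/365) − 1 = 0.000161, so r = 0.058905 = 5.8905%.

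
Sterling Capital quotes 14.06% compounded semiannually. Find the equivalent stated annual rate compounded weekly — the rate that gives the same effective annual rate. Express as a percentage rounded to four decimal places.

EAR = (1 + 0.1406/2)^2 − 1 = 0.145542.
Solve (1 + r/52)^52 = 1.145542: r/52 = 1.145542^(1/52) − 1 = 0.002616, so r = 0.136056 = 13.6056%.

13.6056%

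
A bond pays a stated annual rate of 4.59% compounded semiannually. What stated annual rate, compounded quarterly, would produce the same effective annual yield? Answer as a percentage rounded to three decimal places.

4.564%

EAR = (1 + 0.0459/2)^2 − 1 = 0.046427.
Solve (1 + r/4)^4 = 1.046427: r/4 = 1.046427^(1/4) − 1 = 0.011410, so r = 0.045640 = 4.564%.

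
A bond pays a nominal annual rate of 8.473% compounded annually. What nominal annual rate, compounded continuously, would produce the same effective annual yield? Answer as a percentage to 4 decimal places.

Compounded annually, EAR = nominal = 0.084730.
Equivalent continuous rate: r = ln(1 + 0.084730) = 0.081331 = 8.1331%.

8.1331%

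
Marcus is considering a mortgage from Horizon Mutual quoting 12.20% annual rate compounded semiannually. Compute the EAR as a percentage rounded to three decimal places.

EAR = (1 + 0.1220/2)^2 − 1.
= 1.125721 − 1 = 12.572%.

12.572%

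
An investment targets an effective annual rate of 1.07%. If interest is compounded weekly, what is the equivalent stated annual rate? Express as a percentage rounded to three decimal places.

(1 + r/52)^52 − 1 = 0.0107, so 1 + r/52 = 1.0107^(1/52).
r/52 = 0.000205, so r = 0.010644 = 1.064%.

1.064%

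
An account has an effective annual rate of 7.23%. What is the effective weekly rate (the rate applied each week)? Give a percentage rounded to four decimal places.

The per-week rate i satisfies (1 + i)^52 = 1 + 0.0723.
i = 1.0723^(1/52) − 1 = 0.0013433 = 0.1343%.

0.1343%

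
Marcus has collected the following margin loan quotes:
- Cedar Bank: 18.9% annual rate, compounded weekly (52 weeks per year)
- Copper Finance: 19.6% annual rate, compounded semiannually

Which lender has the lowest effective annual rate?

Cedar Bank: (1 + 0.189/52)^52 − 1 = 20.763%
Copper Finance: (1 + 0.196/2)^2 − 1 = 20.560%
The lowest effective annual rate is Copper Finance at 20.560%.

Copper Finance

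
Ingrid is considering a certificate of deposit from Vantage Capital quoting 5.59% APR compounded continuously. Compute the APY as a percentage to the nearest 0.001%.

5.749%

With continuous compounding, EAR = e^0.0559 − 1.
e^0.0559 = 1.057492, so EAR = 0.057492 = 5.749%.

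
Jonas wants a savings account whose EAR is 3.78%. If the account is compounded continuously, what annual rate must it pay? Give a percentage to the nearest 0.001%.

3.710%

Continuous: nominal r satisfies e^r − 1 = 0.0378.
r = ln(1 + 0.0378) = ln(1.0378) = 0.037103 = 3.710%.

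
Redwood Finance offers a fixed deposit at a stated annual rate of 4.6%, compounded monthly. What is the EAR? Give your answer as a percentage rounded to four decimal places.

4.6982%

EAR = (1 + 0.046/12)^12 − 1.
= (1 + 0.003833)^12 − 1 = 1.046982 − 1 = 4.6982%.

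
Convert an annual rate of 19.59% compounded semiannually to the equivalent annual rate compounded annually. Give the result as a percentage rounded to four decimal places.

20.5494%

EAR = (1 + 0.1959/2)^2 − 1 = 0.205494.
Compounded annually, the equivalent nominal rate is the EAR itself: 20.5494%.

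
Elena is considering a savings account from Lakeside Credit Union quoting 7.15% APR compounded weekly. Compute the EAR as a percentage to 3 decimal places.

EAR = (1 + 0.0715/52)^52 − 1.
= 1.074065 − 1 = 7.407%.

7.407%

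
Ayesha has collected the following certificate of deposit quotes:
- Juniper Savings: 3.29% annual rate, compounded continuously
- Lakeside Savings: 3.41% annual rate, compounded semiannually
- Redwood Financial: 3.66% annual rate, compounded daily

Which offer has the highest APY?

Juniper Savings: e^0.0329 − 1 = 3.345%
Lakeside Savings: (1 + 0.0341/2)^2 − 1 = 3.439%
Redwood Financial: (1 + 0.0366/365)^365 − 1 = 3.728%
The highest effective annual rate is Redwood Financial at 3.728%.

Redwood Financial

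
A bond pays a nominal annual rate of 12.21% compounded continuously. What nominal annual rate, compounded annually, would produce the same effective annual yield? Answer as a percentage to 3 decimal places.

12.987%

EAR under continuous compounding: e^0.1221 − 1 = 0.129867.
Compounded annually, the equivalent nominal rate is the EAR itself: 12.987%.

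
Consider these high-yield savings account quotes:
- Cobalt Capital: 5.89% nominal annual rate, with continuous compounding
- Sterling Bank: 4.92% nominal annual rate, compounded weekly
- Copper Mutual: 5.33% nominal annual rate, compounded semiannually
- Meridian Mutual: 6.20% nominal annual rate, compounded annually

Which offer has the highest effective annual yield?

Cobalt Capital: e^0.0589 − 1 = 6.067%
Sterling Bank: (1 + 0.0492/52)^52 − 1 = 5.041%
Copper Mutual: (1 + 0.0533/2)^2 − 1 = 5.401%
Meridian Mutual: compounded annually, EAR = 6.200%
The highest effective annual rate is Meridian Mutual at 6.200%.

Meridian Mutual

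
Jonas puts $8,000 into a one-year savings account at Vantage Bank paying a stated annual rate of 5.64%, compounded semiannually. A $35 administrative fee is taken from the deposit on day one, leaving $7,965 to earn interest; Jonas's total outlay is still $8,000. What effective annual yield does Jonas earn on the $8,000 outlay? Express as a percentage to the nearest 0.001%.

5.257%

Value after one year: 7,965 × (1 + 0.0564/2)^2 = 7,965 × 1.057195 = $8,420.56.
Effective yield on the $8,000 outlay: 8,420.56 / 8,000 − 1 = 0.052570 = 5.257%.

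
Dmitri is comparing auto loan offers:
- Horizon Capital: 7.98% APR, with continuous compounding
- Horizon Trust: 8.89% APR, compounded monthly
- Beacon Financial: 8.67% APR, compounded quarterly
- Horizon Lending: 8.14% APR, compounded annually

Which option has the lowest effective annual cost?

Horizon Capital: e^0.0798 − 1 = 8.307%
Horizon Trust: (1 + 0.0889/12)^12 − 1 = 9.261%
Beacon Financial: (1 + 0.0867/4)^4 − 1 = 8.956%
Horizon Lending: compounded annually, EAR = 8.140%
The lowest effective annual rate is Horizon Lending at 8.140%.

Horizon Lending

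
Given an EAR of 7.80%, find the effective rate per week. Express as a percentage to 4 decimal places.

0.1445%

The per-week rate i satisfies (1 + i)^52 = 1 + 0.0780.
i = 1.0780^(1/52) − 1 = 0.0014454 = 0.1445%.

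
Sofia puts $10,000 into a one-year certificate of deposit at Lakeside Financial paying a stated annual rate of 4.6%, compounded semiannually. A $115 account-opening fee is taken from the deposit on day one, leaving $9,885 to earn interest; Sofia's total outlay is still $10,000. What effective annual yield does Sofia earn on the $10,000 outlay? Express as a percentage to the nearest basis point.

Value after one year: 9,885 × (1 + 0.046/2)^2 = 9,885 × 1.046529 = $10,344.94.
Effective yield on the $10,000 outlay: 10,344.94 / 10,000 − 1 = 0.034494 = 3.45%.

3.45%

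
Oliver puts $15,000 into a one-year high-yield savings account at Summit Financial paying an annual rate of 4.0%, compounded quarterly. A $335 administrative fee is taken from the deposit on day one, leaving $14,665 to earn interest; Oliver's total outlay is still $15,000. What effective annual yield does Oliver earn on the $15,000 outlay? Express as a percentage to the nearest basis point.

Value after one year: 14,665 × (1 + 0.040/4)^4 = 14,665 × 1.040604 = $15,260.46.
Effective yield on the $15,000 outlay: 15,260.46 / 15,000 − 1 = 0.017364 = 1.74%.

1.74%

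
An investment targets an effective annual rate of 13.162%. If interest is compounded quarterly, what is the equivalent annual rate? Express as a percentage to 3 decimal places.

12.558%

(1 + r/4)^4 − 1 = 0.13162, so 1 + r/4 = 1.13162^(1/4).
r/4 = 0.031395, so r = 0.125581 = 12.558%.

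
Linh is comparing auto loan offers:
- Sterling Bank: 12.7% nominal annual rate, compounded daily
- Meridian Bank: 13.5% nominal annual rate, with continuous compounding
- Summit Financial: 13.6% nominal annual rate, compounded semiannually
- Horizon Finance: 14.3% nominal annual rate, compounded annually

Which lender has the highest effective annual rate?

Meridian Bank

Sterling Bank: (1 + 0.127/365)^365 − 1 = 13.539%
Meridian Bank: e^0.135 − 1 = 14.454%
Summit Financial: (1 + 0.136/2)^2 − 1 = 14.062%
Horizon Finance: compounded annually, EAR = 14.300%
The highest effective annual rate is Meridian Bank at 14.454%.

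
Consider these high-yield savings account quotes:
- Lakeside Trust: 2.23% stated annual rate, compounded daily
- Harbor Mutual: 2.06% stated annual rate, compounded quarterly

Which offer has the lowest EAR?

Harbor Mutual

Lakeside Trust: (1 + 0.0223/365)^365 − 1 = 2.255%
Harbor Mutual: (1 + 0.0206/4)^4 − 1 = 2.076%
The lowest effective annual rate is Harbor Mutual at 2.076%.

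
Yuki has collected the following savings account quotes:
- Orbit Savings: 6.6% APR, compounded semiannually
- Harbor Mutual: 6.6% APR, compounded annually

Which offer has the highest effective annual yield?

Orbit Savings

Orbit Savings: (1 + 0.066/2)^2 − 1 = 6.709%
Harbor Mutual: compounded annually, EAR = 6.600%
The highest effective annual rate is Orbit Savings at 6.709%.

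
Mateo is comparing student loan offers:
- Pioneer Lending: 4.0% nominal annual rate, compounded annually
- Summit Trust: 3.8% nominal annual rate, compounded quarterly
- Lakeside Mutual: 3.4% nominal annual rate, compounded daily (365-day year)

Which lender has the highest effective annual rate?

Pioneer Lending: compounded annually, EAR = 4.000%
Summit Trust: (1 + 0.038/4)^4 − 1 = 3.854%
Lakeside Mutual: (1 + 0.034/365)^365 − 1 = 3.458%
The highest effective annual rate is Pioneer Lending at 4.000%.

Pioneer Lending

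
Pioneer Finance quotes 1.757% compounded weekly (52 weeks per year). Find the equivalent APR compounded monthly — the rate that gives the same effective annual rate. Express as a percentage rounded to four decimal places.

EAR = (1 + 0.01757/52)^52 − 1 = 0.017722.
Solve (1 + r/12)^12 = 1.017722: r/12 = 1.017722^(1/12) − 1 = 0.001465, so r = 0.017580 = 1.7580%.

1.7580%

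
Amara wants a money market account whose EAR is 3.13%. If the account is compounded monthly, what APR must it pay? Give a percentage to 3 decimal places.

(1 + r/12)^12 − 1 = 0.0313, so 1 + r/12 = 1.0313^(1/12).
r/12 = 0.002572, so r = 0.030860 = 3.086%.

3.086%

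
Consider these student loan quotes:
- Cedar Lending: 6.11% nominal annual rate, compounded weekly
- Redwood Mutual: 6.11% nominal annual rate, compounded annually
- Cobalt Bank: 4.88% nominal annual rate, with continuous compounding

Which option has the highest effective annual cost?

Cedar Lending: (1 + 0.0611/52)^52 − 1 = 6.297%
Redwood Mutual: compounded annually, EAR = 6.110%
Cobalt Bank: e^0.0488 − 1 = 5.001%
The highest effective annual rate is Cedar Lending at 6.297%.

Cedar Lending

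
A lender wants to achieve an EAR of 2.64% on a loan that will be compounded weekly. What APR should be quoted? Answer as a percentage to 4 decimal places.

(1 + r/52)^52 − 1 = 0.0264, so 1 + r/52 = 1.0264^(1/52).
r/52 = 0.000501, so r = 0.026064 = 2.6064%.

2.6064%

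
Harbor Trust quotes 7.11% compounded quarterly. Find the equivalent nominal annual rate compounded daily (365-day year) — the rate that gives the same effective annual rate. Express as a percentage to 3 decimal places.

7.048%

EAR = (1 + 0.0711/4)^4 − 1 = 0.073018.
Solve (1 + r/365)^365 = 1.073018: r/365 = 1.073018^(1/365) − 1 = 0.000193, so r = 0.070482 = 7.048%.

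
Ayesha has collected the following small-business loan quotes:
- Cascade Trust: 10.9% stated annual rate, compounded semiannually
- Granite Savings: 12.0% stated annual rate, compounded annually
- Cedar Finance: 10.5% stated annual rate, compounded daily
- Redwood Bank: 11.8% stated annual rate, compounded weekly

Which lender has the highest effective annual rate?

Cascade Trust: (1 + 0.109/2)^2 − 1 = 11.197%
Granite Savings: compounded annually, EAR = 12.000%
Cedar Finance: (1 + 0.105/365)^365 − 1 = 11.069%
Redwood Bank: (1 + 0.118/52)^52 − 1 = 12.509%
The highest effective annual rate is Redwood Bank at 12.509%.

Redwood Bank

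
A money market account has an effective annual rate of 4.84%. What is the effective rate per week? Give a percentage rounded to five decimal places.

The per-week rate i satisfies (1 + i)^52 = 1 + 0.0484.
i = 1.0484^(1/52) − 1 = 0.0009094 = 0.09094%.

0.09094%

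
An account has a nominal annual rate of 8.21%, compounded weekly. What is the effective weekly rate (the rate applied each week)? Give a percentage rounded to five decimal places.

0.15788%

With a nominal annual rate compounded weekly, the periodic rate is the nominal rate divided by 52.
i = 0.0821 / 52 = 0.0015788 = 0.15788%.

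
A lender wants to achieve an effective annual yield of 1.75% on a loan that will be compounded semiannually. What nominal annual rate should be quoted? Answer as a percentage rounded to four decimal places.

1.7424%

(1 + r/2)^2 − 1 = 0.0175, so 1 + r/2 = 1.0175^(1/2).
r/2 = 0.008712, so r = 0.017424 = 1.7424%.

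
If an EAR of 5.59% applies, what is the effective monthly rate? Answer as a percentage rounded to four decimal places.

0.4543%

The per-month rate i satisfies (1 + i)^12 = 1 + 0.0559.
i = 1.0559^(1/12) − 1 = 0.0045431 = 0.4543%.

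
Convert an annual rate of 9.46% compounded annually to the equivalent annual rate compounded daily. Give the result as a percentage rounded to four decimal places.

Compounded annually, EAR = nominal = 0.094600.
Solve (1 + r/365)^365 = 1.094600: r/365 = 1.094600^(1/365) − 1 = 0.000248, so r = 0.090400 = 9.0400%.

9.0400%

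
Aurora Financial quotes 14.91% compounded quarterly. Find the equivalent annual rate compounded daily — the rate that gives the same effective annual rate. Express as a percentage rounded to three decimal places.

14.642%

EAR = (1 + 0.1491/4)^4 − 1 = 0.157646.
Solve (1 + r/365)^365 = 1.157646: r/365 = 1.157646^(1/365) − 1 = 0.000401, so r = 0.146418 = 14.642%.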